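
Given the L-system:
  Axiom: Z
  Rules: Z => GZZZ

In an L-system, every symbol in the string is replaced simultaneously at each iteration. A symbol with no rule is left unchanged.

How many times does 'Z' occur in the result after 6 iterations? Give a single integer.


Step 0: length=1, 'Z' count=1
Step 1: length=4, 'Z' count=3
Step 2: length=13, 'Z' count=9
Step 3: length=40, 'Z' count=27
Step 4: length=121, 'Z' count=81
Step 5: length=364, 'Z' count=243
Step 6: length=1093, 'Z' count=729
Final string: GGGGGGZZZGZZZGZZZGGZZZGZZZGZZZGGZZZGZZZGZZZGGGZZZGZZZGZZZGGZZZGZZZGZZZGGZZZGZZZGZZZGGGZZZGZZZGZZZGGZZZGZZZGZZZGGZZZGZZZGZZZGGGGZZZGZZZGZZZGGZZZGZZZGZZZGGZZZGZZZGZZZGGGZZZGZZZGZZZGGZZZGZZZGZZZGGZZZGZZZGZZZGGGZZZGZZZGZZZGGZZZGZZZGZZZGGZZZGZZZGZZZGGGGZZZGZZZGZZZGGZZZGZZZGZZZGGZZZGZZZGZZZGGGZZZGZZZGZZZGGZZZGZZZGZZZGGZZZGZZZGZZZGGGZZZGZZZGZZZGGZZZGZZZGZZZGGZZZGZZZGZZZGGGGGZZZGZZZGZZZGGZZZGZZZGZZZGGZZZGZZZGZZZGGGZZZGZZZGZZZGGZZZGZZZGZZZGGZZZGZZZGZZZGGGZZZGZZZGZZZGGZZZGZZZGZZZGGZZZGZZZGZZZGGGGZZZGZZZGZZZGGZZZGZZZGZZZGGZZZGZZZGZZZGGGZZZGZZZGZZZGGZZZGZZZGZZZGGZZZGZZZGZZZGGGZZZGZZZGZZZGGZZZGZZZGZZZGGZZZGZZZGZZZGGGGZZZGZZZGZZZGGZZZGZZZGZZZGGZZZGZZZGZZZGGGZZZGZZZGZZZGGZZZGZZZGZZZGGZZZGZZZGZZZGGGZZZGZZZGZZZGGZZZGZZZGZZZGGZZZGZZZGZZZGGGGGZZZGZZZGZZZGGZZZGZZZGZZZGGZZZGZZZGZZZGGGZZZGZZZGZZZGGZZZGZZZGZZZGGZZZGZZZGZZZGGGZZZGZZZGZZZGGZZZGZZZGZZZGGZZZGZZZGZZZGGGGZZZGZZZGZZZGGZZZGZZZGZZZGGZZZGZZZGZZZGGGZZZGZZZGZZZGGZZZGZZZGZZZGGZZZGZZZGZZZGGGZZZGZZZGZZZGGZZZGZZZGZZZGGZZZGZZZGZZZGGGGZZZGZZZGZZZGGZZZGZZZGZZZGGZZZGZZZGZZZGGGZZZGZZZGZZZGGZZZGZZZGZZZGGZZZGZZZGZZZGGGZZZGZZZGZZZGGZZZGZZZGZZZGGZZZGZZZGZZZ

Answer: 729


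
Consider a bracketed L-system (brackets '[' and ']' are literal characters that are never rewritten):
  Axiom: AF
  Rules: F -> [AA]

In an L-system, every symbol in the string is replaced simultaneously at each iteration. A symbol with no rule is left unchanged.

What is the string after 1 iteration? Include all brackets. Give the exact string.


Answer: A[AA]

Derivation:
Step 0: AF
Step 1: A[AA]


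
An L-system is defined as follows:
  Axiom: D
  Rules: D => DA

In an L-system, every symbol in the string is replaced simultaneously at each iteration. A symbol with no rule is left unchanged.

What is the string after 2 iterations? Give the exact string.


Answer: DAA

Derivation:
Step 0: D
Step 1: DA
Step 2: DAA


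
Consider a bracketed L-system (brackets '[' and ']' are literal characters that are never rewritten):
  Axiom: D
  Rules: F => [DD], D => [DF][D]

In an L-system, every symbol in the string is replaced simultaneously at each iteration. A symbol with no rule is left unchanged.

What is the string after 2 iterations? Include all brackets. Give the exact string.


Answer: [[DF][D][DD]][[DF][D]]

Derivation:
Step 0: D
Step 1: [DF][D]
Step 2: [[DF][D][DD]][[DF][D]]


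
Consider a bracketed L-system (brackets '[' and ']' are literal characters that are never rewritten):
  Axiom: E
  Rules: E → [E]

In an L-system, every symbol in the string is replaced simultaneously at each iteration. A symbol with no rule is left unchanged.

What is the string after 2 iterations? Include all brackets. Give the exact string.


Answer: [[E]]

Derivation:
Step 0: E
Step 1: [E]
Step 2: [[E]]


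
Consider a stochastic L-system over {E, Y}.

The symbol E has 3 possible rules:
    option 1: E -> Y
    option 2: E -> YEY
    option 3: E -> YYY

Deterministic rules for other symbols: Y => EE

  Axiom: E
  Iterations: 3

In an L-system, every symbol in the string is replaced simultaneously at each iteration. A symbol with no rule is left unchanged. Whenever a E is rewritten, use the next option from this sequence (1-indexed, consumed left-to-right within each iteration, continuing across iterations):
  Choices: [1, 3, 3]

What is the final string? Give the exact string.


Step 0: E
Step 1: Y  (used choices [1])
Step 2: EE  (used choices [])
Step 3: YYYYYY  (used choices [3, 3])

Answer: YYYYYY


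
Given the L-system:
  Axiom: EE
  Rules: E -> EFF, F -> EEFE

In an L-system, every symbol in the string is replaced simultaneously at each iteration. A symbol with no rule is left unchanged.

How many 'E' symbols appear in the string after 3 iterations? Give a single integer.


Answer: 38

Derivation:
Step 0: EE  (2 'E')
Step 1: EFFEFF  (2 'E')
Step 2: EFFEEFEEEFEEFFEEFEEEFE  (14 'E')
Step 3: EFFEEFEEEFEEFFEFFEEFEEFFEFFEFFEEFEEFFEFFEEFEEEFEEFFEFFEEFEEFFEFFEFFEEFEEFF  (38 'E')


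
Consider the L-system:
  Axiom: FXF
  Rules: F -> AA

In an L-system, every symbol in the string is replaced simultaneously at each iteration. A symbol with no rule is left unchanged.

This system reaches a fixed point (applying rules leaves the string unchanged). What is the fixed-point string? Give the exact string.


Step 0: FXF
Step 1: AAXAA
Step 2: AAXAA  (unchanged — fixed point at step 1)

Answer: AAXAA


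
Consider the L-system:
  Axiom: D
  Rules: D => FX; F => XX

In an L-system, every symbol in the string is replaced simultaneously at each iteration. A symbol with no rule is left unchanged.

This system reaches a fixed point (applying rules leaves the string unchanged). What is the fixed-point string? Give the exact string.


Step 0: D
Step 1: FX
Step 2: XXX
Step 3: XXX  (unchanged — fixed point at step 2)

Answer: XXX


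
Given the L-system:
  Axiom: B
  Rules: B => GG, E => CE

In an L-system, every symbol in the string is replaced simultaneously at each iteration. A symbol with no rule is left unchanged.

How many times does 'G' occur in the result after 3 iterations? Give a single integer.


Step 0: B  (0 'G')
Step 1: GG  (2 'G')
Step 2: GG  (2 'G')
Step 3: GG  (2 'G')

Answer: 2


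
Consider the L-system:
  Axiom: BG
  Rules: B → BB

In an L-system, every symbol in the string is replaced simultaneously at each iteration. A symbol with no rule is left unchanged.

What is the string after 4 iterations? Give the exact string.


Answer: BBBBBBBBBBBBBBBBG

Derivation:
Step 0: BG
Step 1: BBG
Step 2: BBBBG
Step 3: BBBBBBBBG
Step 4: BBBBBBBBBBBBBBBBG


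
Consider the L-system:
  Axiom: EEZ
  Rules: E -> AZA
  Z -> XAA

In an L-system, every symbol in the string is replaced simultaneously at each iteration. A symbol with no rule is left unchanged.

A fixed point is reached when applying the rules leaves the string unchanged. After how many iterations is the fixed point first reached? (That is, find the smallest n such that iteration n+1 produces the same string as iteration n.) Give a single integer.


Answer: 2

Derivation:
Step 0: EEZ
Step 1: AZAAZAXAA
Step 2: AXAAAAXAAAXAA
Step 3: AXAAAAXAAAXAA  (unchanged — fixed point at step 2)


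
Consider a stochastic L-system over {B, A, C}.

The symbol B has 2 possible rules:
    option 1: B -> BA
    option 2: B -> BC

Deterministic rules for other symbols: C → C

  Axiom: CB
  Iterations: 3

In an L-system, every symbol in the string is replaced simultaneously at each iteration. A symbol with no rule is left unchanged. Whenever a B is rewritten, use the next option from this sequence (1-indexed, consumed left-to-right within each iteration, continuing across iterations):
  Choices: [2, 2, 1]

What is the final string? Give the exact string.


Step 0: CB
Step 1: CBC  (used choices [2])
Step 2: CBCC  (used choices [2])
Step 3: CBACC  (used choices [1])

Answer: CBACC


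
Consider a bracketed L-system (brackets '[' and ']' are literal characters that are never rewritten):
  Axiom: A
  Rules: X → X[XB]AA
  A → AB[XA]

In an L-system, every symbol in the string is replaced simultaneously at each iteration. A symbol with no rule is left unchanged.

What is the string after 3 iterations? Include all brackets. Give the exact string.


Step 0: A
Step 1: AB[XA]
Step 2: AB[XA]B[X[XB]AAAB[XA]]
Step 3: AB[XA]B[X[XB]AAAB[XA]]B[X[XB]AA[X[XB]AAB]AB[XA]AB[XA]AB[XA]B[X[XB]AAAB[XA]]]

Answer: AB[XA]B[X[XB]AAAB[XA]]B[X[XB]AA[X[XB]AAB]AB[XA]AB[XA]AB[XA]B[X[XB]AAAB[XA]]]


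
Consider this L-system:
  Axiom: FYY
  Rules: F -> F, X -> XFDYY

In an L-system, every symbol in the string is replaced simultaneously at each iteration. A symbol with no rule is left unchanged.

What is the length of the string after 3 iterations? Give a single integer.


Step 0: length = 3
Step 1: length = 3
Step 2: length = 3
Step 3: length = 3

Answer: 3


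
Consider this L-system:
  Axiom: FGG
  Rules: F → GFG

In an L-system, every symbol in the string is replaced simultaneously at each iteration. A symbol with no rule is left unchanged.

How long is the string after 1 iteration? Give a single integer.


Answer: 5

Derivation:
Step 0: length = 3
Step 1: length = 5


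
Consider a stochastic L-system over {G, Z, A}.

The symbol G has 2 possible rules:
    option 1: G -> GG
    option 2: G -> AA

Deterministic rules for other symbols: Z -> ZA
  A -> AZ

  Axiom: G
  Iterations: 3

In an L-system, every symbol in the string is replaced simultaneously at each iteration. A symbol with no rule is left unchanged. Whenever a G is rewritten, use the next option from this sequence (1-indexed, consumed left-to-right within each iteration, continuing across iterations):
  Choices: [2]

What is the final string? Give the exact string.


Answer: AZZAAZZA

Derivation:
Step 0: G
Step 1: AA  (used choices [2])
Step 2: AZAZ  (used choices [])
Step 3: AZZAAZZA  (used choices [])


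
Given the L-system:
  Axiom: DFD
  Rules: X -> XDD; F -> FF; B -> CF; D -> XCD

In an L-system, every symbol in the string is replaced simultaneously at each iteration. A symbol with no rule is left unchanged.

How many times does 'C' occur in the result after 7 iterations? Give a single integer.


Answer: 338

Derivation:
Final string: XDDXCDXCDXDDCXCDXDDCXCDXDDXCDXCDCXDDCXCDXDDXCDXCDCXDDCXCDXDDXCDXCDXDDCXCDXDDCXCDCXDDXCDXCDCXDDCXCDXDDXCDXCDXDDCXCDXDDCXCDCXDDXCDXCDCXDDCXCDXDDXCDXCDXDDCXCDXDDCXCDXDDXCDXCDCXDDCXCDXDDXCDXCDCXDDCXCDCXDDXCDXCDXDDCXCDXDDCXCDCXDDXCDXCDCXDDCXCDXDDXCDXCDXDDCXCDXDDCXCDXDDXCDXCDCXDDCXCDXDDXCDXCDCXDDCXCDCXDDXCDXCDXDDCXCDXDDCXCDCXDDXCDXCDCXDDCXCDCXDDXCDXCDXDDCXCDXDDCXCDXDDXCDXCDCXDDCXCDXDDXCDXCDCXDDCXCDXDDXCDXCDXDDCXCDXDDCXCDCXDDXCDXCDCXDDCXCDXDDXCDXCDXDDCXCDXDDCXCDCXDDXCDXCDCXDDCXCDCXDDXCDXCDXDDCXCDXDDCXCDXDDXCDXCDCXDDCXCDXDDXCDXCDCXDDCXCDCXDDXCDXCDXDDCXCDXDDCXCDCXDDXCDXCDCXDDCXCDFFFFFFFFFFFFFFFFFFFFFFFFFFFFFFFFFFFFFFFFFFFFFFFFFFFFFFFFFFFFFFFFFFFFFFFFFFFFFFFFFFFFFFFFFFFFFFFFFFFFFFFFFFFFFFFFFFFFFFFFFFFFFFFFXDDXCDXCDXDDCXCDXDDCXCDXDDXCDXCDCXDDCXCDXDDXCDXCDCXDDCXCDXDDXCDXCDXDDCXCDXDDCXCDCXDDXCDXCDCXDDCXCDXDDXCDXCDXDDCXCDXDDCXCDCXDDXCDXCDCXDDCXCDXDDXCDXCDXDDCXCDXDDCXCDXDDXCDXCDCXDDCXCDXDDXCDXCDCXDDCXCDCXDDXCDXCDXDDCXCDXDDCXCDCXDDXCDXCDCXDDCXCDXDDXCDXCDXDDCXCDXDDCXCDXDDXCDXCDCXDDCXCDXDDXCDXCDCXDDCXCDCXDDXCDXCDXDDCXCDXDDCXCDCXDDXCDXCDCXDDCXCDCXDDXCDXCDXDDCXCDXDDCXCDXDDXCDXCDCXDDCXCDXDDXCDXCDCXDDCXCDXDDXCDXCDXDDCXCDXDDCXCDCXDDXCDXCDCXDDCXCDXDDXCDXCDXDDCXCDXDDCXCDCXDDXCDXCDCXDDCXCDCXDDXCDXCDXDDCXCDXDDCXCDXDDXCDXCDCXDDCXCDXDDXCDXCDCXDDCXCDCXDDXCDXCDXDDCXCDXDDCXCDCXDDXCDXCDCXDDCXCD
Count of 'C': 338


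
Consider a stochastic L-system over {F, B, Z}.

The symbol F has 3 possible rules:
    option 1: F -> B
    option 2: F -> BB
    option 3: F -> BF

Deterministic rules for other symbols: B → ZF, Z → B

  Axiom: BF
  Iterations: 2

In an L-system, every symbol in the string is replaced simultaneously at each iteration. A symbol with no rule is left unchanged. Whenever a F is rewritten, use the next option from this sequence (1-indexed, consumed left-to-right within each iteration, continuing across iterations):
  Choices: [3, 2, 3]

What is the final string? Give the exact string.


Step 0: BF
Step 1: ZFBF  (used choices [3])
Step 2: BBBZFBF  (used choices [2, 3])

Answer: BBBZFBF


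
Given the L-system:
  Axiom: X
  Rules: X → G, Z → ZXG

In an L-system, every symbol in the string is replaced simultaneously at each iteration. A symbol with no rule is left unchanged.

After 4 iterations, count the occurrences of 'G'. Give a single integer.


Answer: 1

Derivation:
Step 0: X  (0 'G')
Step 1: G  (1 'G')
Step 2: G  (1 'G')
Step 3: G  (1 'G')
Step 4: G  (1 'G')


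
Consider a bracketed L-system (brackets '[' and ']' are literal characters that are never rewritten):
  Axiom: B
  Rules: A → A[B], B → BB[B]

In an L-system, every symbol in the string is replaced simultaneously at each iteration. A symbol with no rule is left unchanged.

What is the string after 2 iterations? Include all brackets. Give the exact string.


Answer: BB[B]BB[B][BB[B]]

Derivation:
Step 0: B
Step 1: BB[B]
Step 2: BB[B]BB[B][BB[B]]


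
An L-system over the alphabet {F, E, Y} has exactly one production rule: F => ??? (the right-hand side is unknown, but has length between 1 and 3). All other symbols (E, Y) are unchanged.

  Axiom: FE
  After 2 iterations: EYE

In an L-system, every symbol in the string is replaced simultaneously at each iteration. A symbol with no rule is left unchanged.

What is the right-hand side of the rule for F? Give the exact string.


Trying F => EY:
  Step 0: FE
  Step 1: EYE
  Step 2: EYE
Matches the given result.

Answer: EY


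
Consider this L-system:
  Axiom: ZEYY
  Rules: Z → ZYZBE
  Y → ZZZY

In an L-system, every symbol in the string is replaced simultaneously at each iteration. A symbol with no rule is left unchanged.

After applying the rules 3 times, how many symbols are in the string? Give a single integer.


Answer: 188

Derivation:
Step 0: length = 4
Step 1: length = 14
Step 2: length = 55
Step 3: length = 188


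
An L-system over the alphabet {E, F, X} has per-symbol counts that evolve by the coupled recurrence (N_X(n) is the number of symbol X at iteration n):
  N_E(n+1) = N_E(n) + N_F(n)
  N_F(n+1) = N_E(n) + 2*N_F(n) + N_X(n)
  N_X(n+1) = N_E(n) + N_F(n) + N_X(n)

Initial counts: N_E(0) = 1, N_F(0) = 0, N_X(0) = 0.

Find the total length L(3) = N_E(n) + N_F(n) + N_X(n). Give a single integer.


Answer: 28

Derivation:
Step 0: N_E=1, N_F=0, N_X=0, L=1
Step 1: N_E=1, N_F=1, N_X=1, L=3
Step 2: N_E=2, N_F=4, N_X=3, L=9
Step 3: N_E=6, N_F=13, N_X=9, L=28


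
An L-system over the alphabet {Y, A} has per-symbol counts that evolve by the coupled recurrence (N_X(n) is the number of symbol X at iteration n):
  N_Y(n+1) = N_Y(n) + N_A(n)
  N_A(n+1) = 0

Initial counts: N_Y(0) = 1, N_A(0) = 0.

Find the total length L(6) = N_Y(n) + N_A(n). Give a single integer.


Answer: 1

Derivation:
Step 0: N_Y=1, N_A=0, L=1
Step 1: N_Y=1, N_A=0, L=1
Step 2: N_Y=1, N_A=0, L=1
Step 3: N_Y=1, N_A=0, L=1
Step 4: N_Y=1, N_A=0, L=1
Step 5: N_Y=1, N_A=0, L=1
Step 6: N_Y=1, N_A=0, L=1


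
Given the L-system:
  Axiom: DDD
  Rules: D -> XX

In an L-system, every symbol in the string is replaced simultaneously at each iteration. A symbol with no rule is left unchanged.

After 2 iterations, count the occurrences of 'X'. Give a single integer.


Step 0: DDD  (0 'X')
Step 1: XXXXXX  (6 'X')
Step 2: XXXXXX  (6 'X')

Answer: 6


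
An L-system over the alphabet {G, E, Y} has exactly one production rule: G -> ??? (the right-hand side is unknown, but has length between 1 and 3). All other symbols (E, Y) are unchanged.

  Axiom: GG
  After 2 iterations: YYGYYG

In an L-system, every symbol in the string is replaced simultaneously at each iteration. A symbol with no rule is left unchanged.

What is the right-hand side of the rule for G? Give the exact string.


Answer: YG

Derivation:
Trying G -> YG:
  Step 0: GG
  Step 1: YGYG
  Step 2: YYGYYG
Matches the given result.


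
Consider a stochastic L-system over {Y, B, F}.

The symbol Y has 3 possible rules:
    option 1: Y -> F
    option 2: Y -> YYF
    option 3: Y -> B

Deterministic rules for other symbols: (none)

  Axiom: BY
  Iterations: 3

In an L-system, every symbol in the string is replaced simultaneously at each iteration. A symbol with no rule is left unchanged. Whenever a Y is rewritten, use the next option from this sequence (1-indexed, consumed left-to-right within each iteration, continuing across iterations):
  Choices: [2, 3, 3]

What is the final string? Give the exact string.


Step 0: BY
Step 1: BYYF  (used choices [2])
Step 2: BBBF  (used choices [3, 3])
Step 3: BBBF  (used choices [])

Answer: BBBF


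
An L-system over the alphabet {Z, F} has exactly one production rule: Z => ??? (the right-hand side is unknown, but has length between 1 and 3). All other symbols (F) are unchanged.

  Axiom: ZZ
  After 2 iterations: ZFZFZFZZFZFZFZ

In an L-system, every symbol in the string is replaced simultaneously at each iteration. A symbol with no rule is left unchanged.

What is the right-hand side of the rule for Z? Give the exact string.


Answer: ZFZ

Derivation:
Trying Z => ZFZ:
  Step 0: ZZ
  Step 1: ZFZZFZ
  Step 2: ZFZFZFZZFZFZFZ
Matches the given result.


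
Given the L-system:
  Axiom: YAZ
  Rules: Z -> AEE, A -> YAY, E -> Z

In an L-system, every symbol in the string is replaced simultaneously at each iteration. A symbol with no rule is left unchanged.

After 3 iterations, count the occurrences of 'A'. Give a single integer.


Answer: 4

Derivation:
Step 0: YAZ  (1 'A')
Step 1: YYAYAEE  (2 'A')
Step 2: YYYAYYYAYZZ  (2 'A')
Step 3: YYYYAYYYYYAYYAEEAEE  (4 'A')


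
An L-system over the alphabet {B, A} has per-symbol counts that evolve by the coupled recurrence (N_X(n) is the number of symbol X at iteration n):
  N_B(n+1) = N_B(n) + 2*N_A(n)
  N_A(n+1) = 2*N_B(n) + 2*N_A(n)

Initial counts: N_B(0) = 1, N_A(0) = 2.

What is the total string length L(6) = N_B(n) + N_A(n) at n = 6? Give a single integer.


Answer: 6279

Derivation:
Step 0: N_B=1, N_A=2, L=3
Step 1: N_B=5, N_A=6, L=11
Step 2: N_B=17, N_A=22, L=39
Step 3: N_B=61, N_A=78, L=139
Step 4: N_B=217, N_A=278, L=495
Step 5: N_B=773, N_A=990, L=1763
Step 6: N_B=2753, N_A=3526, L=6279


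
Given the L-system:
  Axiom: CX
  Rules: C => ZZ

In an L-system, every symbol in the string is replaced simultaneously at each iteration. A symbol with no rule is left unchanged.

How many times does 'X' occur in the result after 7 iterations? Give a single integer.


Answer: 1

Derivation:
Step 0: CX  (1 'X')
Step 1: ZZX  (1 'X')
Step 2: ZZX  (1 'X')
Step 3: ZZX  (1 'X')
Step 4: ZZX  (1 'X')
Step 5: ZZX  (1 'X')
Step 6: ZZX  (1 'X')
Step 7: ZZX  (1 'X')


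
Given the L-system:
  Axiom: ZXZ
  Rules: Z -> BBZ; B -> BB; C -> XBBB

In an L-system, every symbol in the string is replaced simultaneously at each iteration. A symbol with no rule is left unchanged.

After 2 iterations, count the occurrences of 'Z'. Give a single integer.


Answer: 2

Derivation:
Step 0: ZXZ  (2 'Z')
Step 1: BBZXBBZ  (2 'Z')
Step 2: BBBBBBZXBBBBBBZ  (2 'Z')


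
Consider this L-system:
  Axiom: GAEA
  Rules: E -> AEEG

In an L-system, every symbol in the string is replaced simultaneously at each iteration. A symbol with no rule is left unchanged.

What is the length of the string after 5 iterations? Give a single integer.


Step 0: length = 4
Step 1: length = 7
Step 2: length = 13
Step 3: length = 25
Step 4: length = 49
Step 5: length = 97

Answer: 97


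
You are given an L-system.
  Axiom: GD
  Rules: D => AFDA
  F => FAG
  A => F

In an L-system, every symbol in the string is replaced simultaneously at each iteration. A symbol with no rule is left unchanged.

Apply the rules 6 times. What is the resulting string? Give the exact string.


Step 0: GD
Step 1: GAFDA
Step 2: GFFAGAFDAF
Step 3: GFAGFAGFGFFAGAFDAFFAG
Step 4: GFAGFGFAGFGFAGGFAGFAGFGFFAGAFDAFFAGFAGFG
Step 5: GFAGFGFAGGFAGFGFAGGFAGFGGFAGFGFAGFGFAGGFAGFAGFGFFAGAFDAFFAGFAGFGFAGFGFAGG
Step 6: GFAGFGFAGGFAGFGGFAGFGFAGGFAGFGGFAGFGFAGGGFAGFGFAGGFAGFGFAGGFAGFGGFAGFGFAGFGFAGGFAGFAGFGFFAGAFDAFFAGFAGFGFAGFGFAGGFAGFGFAGGFAGFGG

Answer: GFAGFGFAGGFAGFGGFAGFGFAGGFAGFGGFAGFGFAGGGFAGFGFAGGFAGFGFAGGFAGFGGFAGFGFAGFGFAGGFAGFAGFGFFAGAFDAFFAGFAGFGFAGFGFAGGFAGFGFAGGFAGFGG


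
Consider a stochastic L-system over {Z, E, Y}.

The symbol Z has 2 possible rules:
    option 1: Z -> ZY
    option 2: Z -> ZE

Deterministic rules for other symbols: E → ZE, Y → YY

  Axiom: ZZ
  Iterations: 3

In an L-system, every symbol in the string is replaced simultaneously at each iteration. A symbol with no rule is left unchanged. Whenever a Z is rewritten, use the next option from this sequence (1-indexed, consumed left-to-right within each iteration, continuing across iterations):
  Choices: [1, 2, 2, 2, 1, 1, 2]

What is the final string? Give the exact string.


Step 0: ZZ
Step 1: ZYZE  (used choices [1, 2])
Step 2: ZEYYZEZE  (used choices [2, 2])
Step 3: ZYZEYYYYZYZEZEZE  (used choices [1, 1, 2])

Answer: ZYZEYYYYZYZEZEZE


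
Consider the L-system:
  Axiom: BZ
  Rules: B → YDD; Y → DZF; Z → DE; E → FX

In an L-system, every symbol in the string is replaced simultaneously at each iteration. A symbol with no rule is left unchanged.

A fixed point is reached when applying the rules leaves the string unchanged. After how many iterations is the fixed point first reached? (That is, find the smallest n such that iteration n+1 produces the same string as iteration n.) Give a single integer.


Answer: 4

Derivation:
Step 0: BZ
Step 1: YDDDE
Step 2: DZFDDDFX
Step 3: DDEFDDDFX
Step 4: DDFXFDDDFX
Step 5: DDFXFDDDFX  (unchanged — fixed point at step 4)


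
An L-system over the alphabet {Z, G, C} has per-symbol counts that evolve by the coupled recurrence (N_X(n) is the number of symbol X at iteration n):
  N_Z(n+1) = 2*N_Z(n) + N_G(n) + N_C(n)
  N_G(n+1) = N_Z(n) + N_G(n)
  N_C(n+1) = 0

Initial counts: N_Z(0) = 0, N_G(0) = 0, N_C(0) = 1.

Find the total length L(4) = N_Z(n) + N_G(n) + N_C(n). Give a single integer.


Step 0: N_Z=0, N_G=0, N_C=1, L=1
Step 1: N_Z=1, N_G=0, N_C=0, L=1
Step 2: N_Z=2, N_G=1, N_C=0, L=3
Step 3: N_Z=5, N_G=3, N_C=0, L=8
Step 4: N_Z=13, N_G=8, N_C=0, L=21

Answer: 21


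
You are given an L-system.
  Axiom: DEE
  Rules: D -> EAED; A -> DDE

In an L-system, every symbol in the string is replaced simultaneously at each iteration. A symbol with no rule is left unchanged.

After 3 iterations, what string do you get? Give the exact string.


Answer: EEAEDEAEDEEEDDEEEAEDEE

Derivation:
Step 0: DEE
Step 1: EAEDEE
Step 2: EDDEEEAEDEE
Step 3: EEAEDEAEDEEEDDEEEAEDEE


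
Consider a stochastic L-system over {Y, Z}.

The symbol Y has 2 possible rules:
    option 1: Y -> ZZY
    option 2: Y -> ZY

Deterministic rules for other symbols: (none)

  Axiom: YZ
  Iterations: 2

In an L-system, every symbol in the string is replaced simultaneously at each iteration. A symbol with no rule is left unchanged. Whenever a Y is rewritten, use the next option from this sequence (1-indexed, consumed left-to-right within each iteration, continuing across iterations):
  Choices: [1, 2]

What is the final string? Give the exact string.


Step 0: YZ
Step 1: ZZYZ  (used choices [1])
Step 2: ZZZYZ  (used choices [2])

Answer: ZZZYZ


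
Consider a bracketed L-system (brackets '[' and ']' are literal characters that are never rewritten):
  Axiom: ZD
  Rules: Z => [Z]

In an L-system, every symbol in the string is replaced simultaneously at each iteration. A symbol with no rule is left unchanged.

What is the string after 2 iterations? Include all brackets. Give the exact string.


Answer: [[Z]]D

Derivation:
Step 0: ZD
Step 1: [Z]D
Step 2: [[Z]]D


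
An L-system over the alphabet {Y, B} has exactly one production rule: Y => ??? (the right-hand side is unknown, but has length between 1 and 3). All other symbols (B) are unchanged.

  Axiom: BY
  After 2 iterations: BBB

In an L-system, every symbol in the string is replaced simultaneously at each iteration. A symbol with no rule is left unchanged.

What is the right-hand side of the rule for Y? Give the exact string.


Trying Y => BB:
  Step 0: BY
  Step 1: BBB
  Step 2: BBB
Matches the given result.

Answer: BB


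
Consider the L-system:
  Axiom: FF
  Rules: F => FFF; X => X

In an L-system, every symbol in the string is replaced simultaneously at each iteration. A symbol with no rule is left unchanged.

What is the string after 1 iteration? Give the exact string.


Answer: FFFFFF

Derivation:
Step 0: FF
Step 1: FFFFFF


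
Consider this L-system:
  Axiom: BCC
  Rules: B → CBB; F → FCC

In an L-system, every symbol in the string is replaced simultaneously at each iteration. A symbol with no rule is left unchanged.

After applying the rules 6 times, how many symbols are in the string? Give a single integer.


Answer: 129

Derivation:
Step 0: length = 3
Step 1: length = 5
Step 2: length = 9
Step 3: length = 17
Step 4: length = 33
Step 5: length = 65
Step 6: length = 129


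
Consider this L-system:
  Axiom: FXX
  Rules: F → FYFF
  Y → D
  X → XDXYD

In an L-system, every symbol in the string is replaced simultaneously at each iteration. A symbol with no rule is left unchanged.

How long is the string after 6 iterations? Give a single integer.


Step 0: length = 3
Step 1: length = 14
Step 2: length = 39
Step 3: length = 98
Step 4: length = 243
Step 5: length = 614
Step 6: length = 1599

Answer: 1599


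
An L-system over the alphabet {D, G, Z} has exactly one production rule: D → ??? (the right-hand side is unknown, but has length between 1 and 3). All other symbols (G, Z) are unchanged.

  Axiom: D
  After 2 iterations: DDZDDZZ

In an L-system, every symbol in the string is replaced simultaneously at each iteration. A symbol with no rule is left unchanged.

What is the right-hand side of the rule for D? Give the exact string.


Trying D → DDZ:
  Step 0: D
  Step 1: DDZ
  Step 2: DDZDDZZ
Matches the given result.

Answer: DDZ


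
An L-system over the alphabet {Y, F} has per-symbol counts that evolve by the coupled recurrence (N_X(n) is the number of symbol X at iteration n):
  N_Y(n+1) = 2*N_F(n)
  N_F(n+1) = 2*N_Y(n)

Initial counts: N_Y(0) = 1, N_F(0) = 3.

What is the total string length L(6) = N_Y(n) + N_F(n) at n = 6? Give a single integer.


Answer: 256

Derivation:
Step 0: N_Y=1, N_F=3, L=4
Step 1: N_Y=6, N_F=2, L=8
Step 2: N_Y=4, N_F=12, L=16
Step 3: N_Y=24, N_F=8, L=32
Step 4: N_Y=16, N_F=48, L=64
Step 5: N_Y=96, N_F=32, L=128
Step 6: N_Y=64, N_F=192, L=256


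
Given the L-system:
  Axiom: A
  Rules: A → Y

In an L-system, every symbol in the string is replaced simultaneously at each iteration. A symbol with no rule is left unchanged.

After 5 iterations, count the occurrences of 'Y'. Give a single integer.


Step 0: A  (0 'Y')
Step 1: Y  (1 'Y')
Step 2: Y  (1 'Y')
Step 3: Y  (1 'Y')
Step 4: Y  (1 'Y')
Step 5: Y  (1 'Y')

Answer: 1


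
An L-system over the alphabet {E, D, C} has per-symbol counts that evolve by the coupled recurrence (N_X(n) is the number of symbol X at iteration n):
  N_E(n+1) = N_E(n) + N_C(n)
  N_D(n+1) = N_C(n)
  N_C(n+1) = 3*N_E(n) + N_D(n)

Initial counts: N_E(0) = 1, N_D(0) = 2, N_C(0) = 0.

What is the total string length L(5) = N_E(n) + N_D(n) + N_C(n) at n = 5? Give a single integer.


Answer: 211

Derivation:
Step 0: N_E=1, N_D=2, N_C=0, L=3
Step 1: N_E=1, N_D=0, N_C=5, L=6
Step 2: N_E=6, N_D=5, N_C=3, L=14
Step 3: N_E=9, N_D=3, N_C=23, L=35
Step 4: N_E=32, N_D=23, N_C=30, L=85
Step 5: N_E=62, N_D=30, N_C=119, L=211


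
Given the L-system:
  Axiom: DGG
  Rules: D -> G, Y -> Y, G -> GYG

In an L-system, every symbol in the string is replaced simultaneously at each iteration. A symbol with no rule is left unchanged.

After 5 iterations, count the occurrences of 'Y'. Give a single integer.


Answer: 77

Derivation:
Step 0: DGG  (0 'Y')
Step 1: GGYGGYG  (2 'Y')
Step 2: GYGGYGYGYGGYGYGYG  (7 'Y')
Step 3: GYGYGYGGYGYGYGYGYGYGYGGYGYGYGYGYGYGYG  (17 'Y')
Step 4: GYGYGYGYGYGYGYGGYGYGYGYGYGYGYGYGYGYGYGYGYGYGYGGYGYGYGYGYGYGYGYGYGYGYGYGYGYGYG  (37 'Y')
Step 5: GYGYGYGYGYGYGYGYGYGYGYGYGYGYGYGGYGYGYGYGYGYGYGYGYGYGYGYGYGYGYGYGYGYGYGYGYGYGYGYGYGYGYGYGYGYGYGGYGYGYGYGYGYGYGYGYGYGYGYGYGYGYGYGYGYGYGYGYGYGYGYGYGYGYGYGYGYGYG  (77 'Y')


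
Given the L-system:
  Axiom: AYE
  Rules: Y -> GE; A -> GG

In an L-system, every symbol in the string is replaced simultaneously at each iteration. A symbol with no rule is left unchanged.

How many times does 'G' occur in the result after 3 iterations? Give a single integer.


Step 0: AYE  (0 'G')
Step 1: GGGEE  (3 'G')
Step 2: GGGEE  (3 'G')
Step 3: GGGEE  (3 'G')

Answer: 3


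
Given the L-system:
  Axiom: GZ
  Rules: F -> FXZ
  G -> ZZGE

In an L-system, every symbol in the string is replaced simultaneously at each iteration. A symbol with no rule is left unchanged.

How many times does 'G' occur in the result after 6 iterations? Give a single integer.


Step 0: GZ  (1 'G')
Step 1: ZZGEZ  (1 'G')
Step 2: ZZZZGEEZ  (1 'G')
Step 3: ZZZZZZGEEEZ  (1 'G')
Step 4: ZZZZZZZZGEEEEZ  (1 'G')
Step 5: ZZZZZZZZZZGEEEEEZ  (1 'G')
Step 6: ZZZZZZZZZZZZGEEEEEEZ  (1 'G')

Answer: 1


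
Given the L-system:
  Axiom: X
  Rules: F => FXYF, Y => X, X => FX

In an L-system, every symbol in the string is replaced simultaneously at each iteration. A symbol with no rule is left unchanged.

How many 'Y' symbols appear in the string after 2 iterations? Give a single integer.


Answer: 1

Derivation:
Step 0: X  (0 'Y')
Step 1: FX  (0 'Y')
Step 2: FXYFFX  (1 'Y')


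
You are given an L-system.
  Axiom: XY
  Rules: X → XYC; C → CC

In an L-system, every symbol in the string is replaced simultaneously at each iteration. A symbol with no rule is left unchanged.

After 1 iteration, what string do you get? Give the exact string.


Answer: XYCY

Derivation:
Step 0: XY
Step 1: XYCY


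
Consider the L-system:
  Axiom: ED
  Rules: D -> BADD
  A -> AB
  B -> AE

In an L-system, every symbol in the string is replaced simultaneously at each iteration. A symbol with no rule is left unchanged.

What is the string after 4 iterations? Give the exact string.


Answer: EABAEEABAEABEABEABAEAEABBADDBADDAEABBADDBADDABEABAEAEABBADDBADDAEABBADDBADD

Derivation:
Step 0: ED
Step 1: EBADD
Step 2: EAEABBADDBADD
Step 3: EABEABAEAEABBADDBADDAEABBADDBADD
Step 4: EABAEEABAEABEABEABAEAEABBADDBADDAEABBADDBADDABEABAEAEABBADDBADDAEABBADDBADD


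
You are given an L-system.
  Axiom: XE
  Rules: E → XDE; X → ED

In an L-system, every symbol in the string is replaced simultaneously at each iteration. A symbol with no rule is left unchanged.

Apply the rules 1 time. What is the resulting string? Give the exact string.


Answer: EDXDE

Derivation:
Step 0: XE
Step 1: EDXDE


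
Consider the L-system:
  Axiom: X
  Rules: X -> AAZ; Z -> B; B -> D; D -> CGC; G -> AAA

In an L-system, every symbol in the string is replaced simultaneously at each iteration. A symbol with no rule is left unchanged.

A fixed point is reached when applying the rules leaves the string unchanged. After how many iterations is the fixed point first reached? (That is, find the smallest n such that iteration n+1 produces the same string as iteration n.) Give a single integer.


Answer: 5

Derivation:
Step 0: X
Step 1: AAZ
Step 2: AAB
Step 3: AAD
Step 4: AACGC
Step 5: AACAAAC
Step 6: AACAAAC  (unchanged — fixed point at step 5)


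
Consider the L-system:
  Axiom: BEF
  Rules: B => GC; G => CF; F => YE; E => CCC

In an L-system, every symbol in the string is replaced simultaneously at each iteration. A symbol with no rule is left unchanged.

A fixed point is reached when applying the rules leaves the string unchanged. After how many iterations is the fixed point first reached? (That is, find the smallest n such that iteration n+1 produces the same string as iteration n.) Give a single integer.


Step 0: BEF
Step 1: GCCCCYE
Step 2: CFCCCCYCCC
Step 3: CYECCCCYCCC
Step 4: CYCCCCCCCYCCC
Step 5: CYCCCCCCCYCCC  (unchanged — fixed point at step 4)

Answer: 4


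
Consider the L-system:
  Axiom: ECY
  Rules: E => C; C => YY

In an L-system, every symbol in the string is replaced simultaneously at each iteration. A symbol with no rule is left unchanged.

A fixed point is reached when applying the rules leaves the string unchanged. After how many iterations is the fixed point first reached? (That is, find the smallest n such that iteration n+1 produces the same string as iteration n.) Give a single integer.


Answer: 2

Derivation:
Step 0: ECY
Step 1: CYYY
Step 2: YYYYY
Step 3: YYYYY  (unchanged — fixed point at step 2)


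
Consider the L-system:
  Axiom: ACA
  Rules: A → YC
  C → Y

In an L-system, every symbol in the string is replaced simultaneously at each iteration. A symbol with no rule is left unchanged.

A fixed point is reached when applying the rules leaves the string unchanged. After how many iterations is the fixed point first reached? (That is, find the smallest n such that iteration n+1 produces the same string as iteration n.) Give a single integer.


Step 0: ACA
Step 1: YCYYC
Step 2: YYYYY
Step 3: YYYYY  (unchanged — fixed point at step 2)

Answer: 2


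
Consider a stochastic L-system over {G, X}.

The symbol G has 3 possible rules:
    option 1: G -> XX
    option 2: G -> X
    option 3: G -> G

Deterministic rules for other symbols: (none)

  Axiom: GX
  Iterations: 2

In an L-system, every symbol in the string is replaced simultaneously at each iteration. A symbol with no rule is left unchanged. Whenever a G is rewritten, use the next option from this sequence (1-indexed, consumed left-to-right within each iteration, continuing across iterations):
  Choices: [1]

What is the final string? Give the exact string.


Answer: XXX

Derivation:
Step 0: GX
Step 1: XXX  (used choices [1])
Step 2: XXX  (used choices [])


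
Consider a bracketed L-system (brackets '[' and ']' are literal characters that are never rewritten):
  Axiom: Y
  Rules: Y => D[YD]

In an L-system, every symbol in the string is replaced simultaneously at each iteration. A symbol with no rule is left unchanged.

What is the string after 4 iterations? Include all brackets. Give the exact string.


Step 0: Y
Step 1: D[YD]
Step 2: D[D[YD]D]
Step 3: D[D[D[YD]D]D]
Step 4: D[D[D[D[YD]D]D]D]

Answer: D[D[D[D[YD]D]D]D]


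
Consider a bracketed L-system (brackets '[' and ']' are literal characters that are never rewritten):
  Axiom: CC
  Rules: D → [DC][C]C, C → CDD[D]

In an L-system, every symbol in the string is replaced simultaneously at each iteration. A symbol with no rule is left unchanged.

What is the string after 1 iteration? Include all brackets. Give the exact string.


Step 0: CC
Step 1: CDD[D]CDD[D]

Answer: CDD[D]CDD[D]


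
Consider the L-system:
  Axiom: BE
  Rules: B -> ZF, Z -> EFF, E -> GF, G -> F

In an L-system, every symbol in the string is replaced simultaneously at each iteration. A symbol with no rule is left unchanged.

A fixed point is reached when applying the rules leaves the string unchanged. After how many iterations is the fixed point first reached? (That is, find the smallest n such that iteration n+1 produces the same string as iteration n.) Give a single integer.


Step 0: BE
Step 1: ZFGF
Step 2: EFFFFF
Step 3: GFFFFFF
Step 4: FFFFFFF
Step 5: FFFFFFF  (unchanged — fixed point at step 4)

Answer: 4


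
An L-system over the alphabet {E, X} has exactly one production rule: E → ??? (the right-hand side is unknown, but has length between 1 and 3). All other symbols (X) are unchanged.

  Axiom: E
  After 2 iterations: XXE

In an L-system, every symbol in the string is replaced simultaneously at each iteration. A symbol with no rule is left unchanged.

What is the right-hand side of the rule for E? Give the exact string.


Trying E → XE:
  Step 0: E
  Step 1: XE
  Step 2: XXE
Matches the given result.

Answer: XE


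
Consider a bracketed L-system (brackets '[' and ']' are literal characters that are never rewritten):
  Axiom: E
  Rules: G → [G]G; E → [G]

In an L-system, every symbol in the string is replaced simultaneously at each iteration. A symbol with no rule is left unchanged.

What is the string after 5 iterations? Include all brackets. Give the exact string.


Answer: [[[[[G]G][G]G][[G]G][G]G][[[G]G][G]G][[G]G][G]G]

Derivation:
Step 0: E
Step 1: [G]
Step 2: [[G]G]
Step 3: [[[G]G][G]G]
Step 4: [[[[G]G][G]G][[G]G][G]G]
Step 5: [[[[[G]G][G]G][[G]G][G]G][[[G]G][G]G][[G]G][G]G]


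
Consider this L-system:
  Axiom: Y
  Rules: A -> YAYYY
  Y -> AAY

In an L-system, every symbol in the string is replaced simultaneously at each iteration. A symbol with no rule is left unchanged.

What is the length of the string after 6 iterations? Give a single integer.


Answer: 2693

Derivation:
Step 0: length = 1
Step 1: length = 3
Step 2: length = 13
Step 3: length = 47
Step 4: length = 185
Step 5: length = 699
Step 6: length = 2693


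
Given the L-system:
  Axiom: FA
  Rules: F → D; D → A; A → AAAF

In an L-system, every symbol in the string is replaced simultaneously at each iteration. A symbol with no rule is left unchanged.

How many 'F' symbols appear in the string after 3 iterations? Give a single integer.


Answer: 10

Derivation:
Step 0: FA  (1 'F')
Step 1: DAAAF  (1 'F')
Step 2: AAAAFAAAFAAAFD  (3 'F')
Step 3: AAAFAAAFAAAFAAAFDAAAFAAAFAAAFDAAAFAAAFAAAFDA  (10 'F')


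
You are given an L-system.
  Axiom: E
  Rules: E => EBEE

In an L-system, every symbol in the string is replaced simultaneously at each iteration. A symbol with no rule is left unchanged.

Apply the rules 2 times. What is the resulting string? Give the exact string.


Step 0: E
Step 1: EBEE
Step 2: EBEEBEBEEEBEE

Answer: EBEEBEBEEEBEE


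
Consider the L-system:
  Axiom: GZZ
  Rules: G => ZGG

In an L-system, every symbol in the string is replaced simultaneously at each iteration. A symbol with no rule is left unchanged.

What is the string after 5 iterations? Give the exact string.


Step 0: GZZ
Step 1: ZGGZZ
Step 2: ZZGGZGGZZ
Step 3: ZZZGGZGGZZGGZGGZZ
Step 4: ZZZZGGZGGZZGGZGGZZZGGZGGZZGGZGGZZ
Step 5: ZZZZZGGZGGZZGGZGGZZZGGZGGZZGGZGGZZZZGGZGGZZGGZGGZZZGGZGGZZGGZGGZZ

Answer: ZZZZZGGZGGZZGGZGGZZZGGZGGZZGGZGGZZZZGGZGGZZGGZGGZZZGGZGGZZGGZGGZZ


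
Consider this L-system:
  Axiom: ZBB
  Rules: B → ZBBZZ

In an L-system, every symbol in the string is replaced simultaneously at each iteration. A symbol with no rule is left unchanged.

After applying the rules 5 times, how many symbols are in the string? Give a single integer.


Step 0: length = 3
Step 1: length = 11
Step 2: length = 27
Step 3: length = 59
Step 4: length = 123
Step 5: length = 251

Answer: 251


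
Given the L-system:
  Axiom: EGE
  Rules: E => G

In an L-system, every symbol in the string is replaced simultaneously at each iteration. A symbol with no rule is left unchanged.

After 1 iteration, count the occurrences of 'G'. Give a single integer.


Step 0: EGE  (1 'G')
Step 1: GGG  (3 'G')

Answer: 3


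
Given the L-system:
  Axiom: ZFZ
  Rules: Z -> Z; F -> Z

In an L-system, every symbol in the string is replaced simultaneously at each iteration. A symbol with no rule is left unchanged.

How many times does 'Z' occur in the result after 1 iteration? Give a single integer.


Answer: 3

Derivation:
Step 0: ZFZ  (2 'Z')
Step 1: ZZZ  (3 'Z')


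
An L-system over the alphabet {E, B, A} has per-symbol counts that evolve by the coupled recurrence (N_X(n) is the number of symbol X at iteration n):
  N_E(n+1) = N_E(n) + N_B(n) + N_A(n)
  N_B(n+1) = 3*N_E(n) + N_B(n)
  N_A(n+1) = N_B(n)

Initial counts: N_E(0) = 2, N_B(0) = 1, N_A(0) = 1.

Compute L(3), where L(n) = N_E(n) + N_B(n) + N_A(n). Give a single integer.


Step 0: N_E=2, N_B=1, N_A=1, L=4
Step 1: N_E=4, N_B=7, N_A=1, L=12
Step 2: N_E=12, N_B=19, N_A=7, L=38
Step 3: N_E=38, N_B=55, N_A=19, L=112

Answer: 112


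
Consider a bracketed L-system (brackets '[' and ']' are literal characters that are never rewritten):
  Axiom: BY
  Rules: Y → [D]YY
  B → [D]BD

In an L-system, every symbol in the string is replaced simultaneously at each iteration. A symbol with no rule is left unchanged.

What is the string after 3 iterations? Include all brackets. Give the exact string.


Step 0: BY
Step 1: [D]BD[D]YY
Step 2: [D][D]BDD[D][D]YY[D]YY
Step 3: [D][D][D]BDDD[D][D][D]YY[D]YY[D][D]YY[D]YY

Answer: [D][D][D]BDDD[D][D][D]YY[D]YY[D][D]YY[D]YY


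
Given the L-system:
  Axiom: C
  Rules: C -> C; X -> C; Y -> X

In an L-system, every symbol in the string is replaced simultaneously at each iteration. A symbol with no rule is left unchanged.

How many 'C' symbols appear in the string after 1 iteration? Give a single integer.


Answer: 1

Derivation:
Step 0: C  (1 'C')
Step 1: C  (1 'C')
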